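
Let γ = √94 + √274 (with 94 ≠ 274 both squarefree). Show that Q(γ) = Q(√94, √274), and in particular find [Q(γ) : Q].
[Q(γ) : Q] = 4 (equivalently, Q(γ) = Q(√94, √274))

Obviously Q(γ) ⊆ Q(√94, √274), and [Q(√94, √274):Q] = 4 (since 94, 274 are distinct squarefree integers > 1 with 25756 not a perfect square). To show equality we compute the minimal polynomial of γ. From γ = √94 + √274: γ^2 = 94 + 2√(25756) + 274 = 368 + 2√(25756), so γ^2 - 368 = 2√(25756); squaring, (γ^2 - 368)^2 = 4·25756, i.e. γ^4 - 736γ^2 + 135424 - 103024 = 0, i.e. γ^4 - 736γ^2 + 32400 = 0. So γ is a root of x^4 - 736x^2 + 32400. This polynomial is irreducible over Q: it has no rational root (each ±√94 ± √274 is irrational), and any factorization into two quadratics over Q would force √(25756) ∈ Q (pairing opposite roots) or √94, √274 ∈ Q (other pairings), all impossible. Hence [Q(γ):Q] = 4 = [Q(√94, √274):Q], so Q(γ) = Q(√94, √274).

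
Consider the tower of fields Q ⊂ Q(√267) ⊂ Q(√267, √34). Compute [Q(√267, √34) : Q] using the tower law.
[Q(√267, √34) : Q] = 4

[Q(√267):Q] = 2 (min poly x^2 - 267, irreducible since 267 is squarefree > 1). For the top step, suppose √34 ∈ Q(√267), say √34 = c + d√267 with c, d ∈ Q. Squaring: 34 = c^2 + 267d^2 + 2cd√267. Since √267 ∉ Q this forces 2cd = 0. If d = 0 then √34 = c ∈ Q, contradicting 34 squarefree > 1. If c = 0 then 34 = 267d^2, so 267·34 = (267d)^2 is a perfect square in Q — but 267·34 = 9078 is not a perfect square (since 267 and 34 are distinct squarefree integers). Contradiction. Hence √34 ∉ Q(√267), so x^2 - 34 stays irreducible over Q(√267) and [Q(√267, √34) : Q(√267)] = 2. By the tower law, [Q(√267, √34) : Q] = 2 · 2 = 4.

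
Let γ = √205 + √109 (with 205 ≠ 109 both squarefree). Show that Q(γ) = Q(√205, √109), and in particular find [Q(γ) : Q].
[Q(γ) : Q] = 4 (equivalently, Q(γ) = Q(√205, √109))

Obviously Q(γ) ⊆ Q(√205, √109), and [Q(√205, √109):Q] = 4 (since 205, 109 are distinct squarefree integers > 1 with 22345 not a perfect square). To show equality we compute the minimal polynomial of γ. From γ = √205 + √109: γ^2 = 205 + 2√(22345) + 109 = 314 + 2√(22345), so γ^2 - 314 = 2√(22345); squaring, (γ^2 - 314)^2 = 4·22345, i.e. γ^4 - 628γ^2 + 98596 - 89380 = 0, i.e. γ^4 - 628γ^2 + 9216 = 0. So γ is a root of x^4 - 628x^2 + 9216. This polynomial is irreducible over Q: it has no rational root (each ±√205 ± √109 is irrational), and any factorization into two quadratics over Q would force √(22345) ∈ Q (pairing opposite roots) or √205, √109 ∈ Q (other pairings), all impossible. Hence [Q(γ):Q] = 4 = [Q(√205, √109):Q], so Q(γ) = Q(√205, √109).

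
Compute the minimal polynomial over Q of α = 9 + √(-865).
m_α(x) = x^2 - 18x + 946

From α - 9 = √(-865), squaring gives (α - 9)^2 = -865, i.e. α^2 - 18α + 81 = -865, so α^2 - 18α + 946 = 0. The discriminant of x^2 - 18x + 946 is (-18)^2 - 4·(946) = 324 - 3784 = -3460, and 4·(-865) is not a perfect square in Q since -865 is squarefree and ≠ 1. Hence x^2 - 18x + 946 is irreducible over Q and is the minimal polynomial of α.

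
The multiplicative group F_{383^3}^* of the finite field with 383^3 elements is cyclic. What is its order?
|F_{383^3}^*| = 56181886

F_{383^3} has 383^3 = 56181887 elements; its multiplicative group consists of all nonzero elements, so |F_{383^3}^*| = 56181887 - 1 = 56181886. (It is cyclic since any finite subgroup of the multiplicative group of a field is cyclic.)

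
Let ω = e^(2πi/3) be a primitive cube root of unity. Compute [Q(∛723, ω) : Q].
[Q(∛723, ω) : Q] = 6

[Q(∛723):Q] = 3 (min poly x^3 - 723, irreducible since 723 is not a perfect cube). [Q(ω):Q] = 2 (min poly x^2 + x + 1). Since Q(∛723) ⊂ R and ω ∉ R, we have ω ∉ Q(∛723), so x^2 + x + 1 remains irreducible over Q(∛723) and [Q(∛723, ω) : Q(∛723)] = 2. By the tower law, [Q(∛723, ω) : Q] = 3 · 2 = 6. (In fact Q(∛723, ω) is the splitting field of x^3 - 723 over Q.)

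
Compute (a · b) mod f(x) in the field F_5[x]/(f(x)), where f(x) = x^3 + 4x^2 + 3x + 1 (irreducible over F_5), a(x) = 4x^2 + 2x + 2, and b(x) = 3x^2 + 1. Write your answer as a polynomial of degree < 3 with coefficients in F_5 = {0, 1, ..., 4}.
a · b ≡ 2x^2 + x + 4 (mod f(x))

Multiply in F_5[x]: a(x)·b(x) = (4x^2 + 2x + 2)·(3x^2 + 1) = 2x^4 + x^3 + 2x + 2. This has degree ≥ 3, so divide by f(x) over F_5: 2x^4 + x^3 + 2x + 2 = (2x + 3)·(x^3 + 4x^2 + 3x + 1) + (2x^2 + x + 4). Hence a·b ≡ 2x^2 + x + 4 (mod f). (F_5[x]/(f) is a field with 5^3 = 125 elements since f is irreducible of degree 3.)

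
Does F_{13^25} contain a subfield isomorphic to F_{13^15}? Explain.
No: F_{13^15} is not a subfield of F_{13^25}

F_{p^m} embeds in F_{p^n} iff m | n. Here 15 ∤ 25 (since 25 = 1·15 + 10 with remainder 10 ≠ 0), so F_{13^15} is not a subfield of F_{13^25}. Equivalently: if it were, the tower law would give 15 = [F_{13^15}:F_13] dividing [F_{13^25}:F_13] = 25, contradiction.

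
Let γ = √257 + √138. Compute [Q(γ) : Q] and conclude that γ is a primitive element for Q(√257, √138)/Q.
[Q(γ) : Q] = 4 (equivalently, Q(γ) = Q(√257, √138))

Obviously Q(γ) ⊆ Q(√257, √138), and [Q(√257, √138):Q] = 4 (since 257, 138 are distinct squarefree integers > 1 with 35466 not a perfect square). To show equality we compute the minimal polynomial of γ. From γ = √257 + √138: γ^2 = 257 + 2√(35466) + 138 = 395 + 2√(35466), so γ^2 - 395 = 2√(35466); squaring, (γ^2 - 395)^2 = 4·35466, i.e. γ^4 - 790γ^2 + 156025 - 141864 = 0, i.e. γ^4 - 790γ^2 + 14161 = 0. So γ is a root of x^4 - 790x^2 + 14161. This polynomial is irreducible over Q: it has no rational root (each ±√257 ± √138 is irrational), and any factorization into two quadratics over Q would force √(35466) ∈ Q (pairing opposite roots) or √257, √138 ∈ Q (other pairings), all impossible. Hence [Q(γ):Q] = 4 = [Q(√257, √138):Q], so Q(γ) = Q(√257, √138).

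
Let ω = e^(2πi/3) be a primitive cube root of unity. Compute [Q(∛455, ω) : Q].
[Q(∛455, ω) : Q] = 6

[Q(∛455):Q] = 3 (min poly x^3 - 455, irreducible since 455 is not a perfect cube). [Q(ω):Q] = 2 (min poly x^2 + x + 1). Since Q(∛455) ⊂ R and ω ∉ R, we have ω ∉ Q(∛455), so x^2 + x + 1 remains irreducible over Q(∛455) and [Q(∛455, ω) : Q(∛455)] = 2. By the tower law, [Q(∛455, ω) : Q] = 3 · 2 = 6. (In fact Q(∛455, ω) is the splitting field of x^3 - 455 over Q.)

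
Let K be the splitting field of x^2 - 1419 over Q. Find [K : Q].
[K : Q] = 2

f(x) = x^2 - 1419 factors as (x - √1419)(x + √1419). The splitting field is K = Q(√1419). Since 1419 is squarefree and > 1, it is not a perfect square, so x^2 - 1419 is irreducible over Q and [Q(√1419) : Q] = 2. Hence [K : Q] = 2.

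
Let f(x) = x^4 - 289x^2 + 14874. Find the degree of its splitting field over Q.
[K : Q] = 4

Solving the quadratic in x^2: x^2 = (289 ± √(289^2 - 4·14874))/2 = (289 ± √24025)/2 = (289 ± 155)/2, giving x^2 = 67 or x^2 = 222. So f(x) = (x^2 - 67)(x^2 - 222) and the roots of f are ±√67, ±√222. Hence the splitting field is K = Q(√67, √222). Since 67 and 222 are distinct squarefree integers > 1, their product 14874 is not a perfect square, so √222 ∉ Q(√67). By the tower law [K:Q] = [Q(√67,√222):Q(√67)] · [Q(√67):Q] = 2 · 2 = 4.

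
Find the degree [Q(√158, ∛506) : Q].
[Q(√158, ∛506) : Q] = 6

Let L = Q(√158, ∛506). Since Q(√158) ⊂ L and [Q(√158):Q] = 2, the tower law gives 2 | [L:Q]. Likewise Q(∛506) ⊂ L with [Q(∛506):Q] = 3 (because 506 is not a perfect cube), so 3 | [L:Q]. As gcd(2,3) = 1, [L:Q] is divisible by 6. Conversely L is generated over Q by √158 and ∛506, so [L:Q] ≤ 2·3 = 6. Therefore [Q(√158, ∛506) : Q] = 6.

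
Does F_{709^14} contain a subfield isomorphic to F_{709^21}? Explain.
No: F_{709^21} is not a subfield of F_{709^14}

F_{p^m} embeds in F_{p^n} iff m | n. Here 21 ∤ 14 (since 14 = 0·21 + 14 with remainder 14 ≠ 0), so F_{709^21} is not a subfield of F_{709^14}. Equivalently: if it were, the tower law would give 21 = [F_{709^21}:F_709] dividing [F_{709^14}:F_709] = 14, contradiction.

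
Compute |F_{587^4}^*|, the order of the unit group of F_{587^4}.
|F_{587^4}^*| = 118727795760

F_{587^4} has 587^4 = 118727795761 elements; its multiplicative group consists of all nonzero elements, so |F_{587^4}^*| = 118727795761 - 1 = 118727795760. (It is cyclic since any finite subgroup of the multiplicative group of a field is cyclic.)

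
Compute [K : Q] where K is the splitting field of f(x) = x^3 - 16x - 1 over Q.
[K : Q] = 6

By the rational root test, any rational root of the monic integer polynomial f(x) = x^3 - 16x - 1 must be an integer dividing the constant term -1, i.e. one of ±{1}. Evaluating: f(1) = -16, f(-1) = 14; none is 0, so f has no rational root and is therefore irreducible over Q (a cubic with no linear factor over a field is irreducible). For an irreducible cubic, the Galois group is A_3 or S_3 according as the discriminant disc(f) = -4a^3 - 27b^2 = -4·(-16)^3 - 27·(-1)^2 = 16357 is or is not a square in Q. Here disc(f) = 16357 is not a perfect square in Q, so the Galois group of f over Q is not contained in A_3 and must be all of S_3. The splitting field has degree |S_3| = 6 over Q, so [K : Q] = 6.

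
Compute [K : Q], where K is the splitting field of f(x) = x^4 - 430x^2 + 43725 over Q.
[K : Q] = 4

Solving the quadratic in x^2: x^2 = (430 ± √(430^2 - 4·43725))/2 = (430 ± √10000)/2 = (430 ± 100)/2, giving x^2 = 265 or x^2 = 165. So f(x) = (x^2 - 265)(x^2 - 165) and the roots of f are ±√265, ±√165. Hence the splitting field is K = Q(√265, √165). Since 265 and 165 are distinct squarefree integers > 1, their product 43725 is not a perfect square, so √165 ∉ Q(√265). By the tower law [K:Q] = [Q(√265,√165):Q(√265)] · [Q(√265):Q] = 2 · 2 = 4.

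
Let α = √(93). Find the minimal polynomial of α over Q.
m_α(x) = x^2 - 93

α satisfies α^2 - 93 = 0, so x^2 - 93 annihilates α. Since d = 93 is squarefree and ≠ 1, it is not a perfect square in Q, so x^2 - 93 has no rational root and is therefore irreducible over Q (a degree-2 polynomial over a field is irreducible iff it has no root). Hence m_α(x) = x^2 - 93.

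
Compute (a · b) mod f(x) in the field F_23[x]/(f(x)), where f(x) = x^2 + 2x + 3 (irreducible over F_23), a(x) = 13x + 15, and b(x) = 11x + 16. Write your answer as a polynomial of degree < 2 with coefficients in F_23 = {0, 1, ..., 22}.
a · b ≡ 18x + 18 (mod f(x))

Multiply in F_23[x]: a(x)·b(x) = (13x + 15)·(11x + 16) = 5x^2 + 5x + 10. This has degree ≥ 2, so divide by f(x) over F_23: 5x^2 + 5x + 10 = (5)·(x^2 + 2x + 3) + (18x + 18). Hence a·b ≡ 18x + 18 (mod f). (F_23[x]/(f) is a field with 23^2 = 529 elements since f is irreducible of degree 2.)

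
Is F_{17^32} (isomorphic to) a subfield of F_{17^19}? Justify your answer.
No: F_{17^32} is not a subfield of F_{17^19}

F_{p^m} embeds in F_{p^n} iff m | n. Here 32 ∤ 19 (since 19 = 0·32 + 19 with remainder 19 ≠ 0), so F_{17^32} is not a subfield of F_{17^19}. Equivalently: if it were, the tower law would give 32 = [F_{17^32}:F_17] dividing [F_{17^19}:F_17] = 19, contradiction.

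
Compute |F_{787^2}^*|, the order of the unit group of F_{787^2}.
|F_{787^2}^*| = 619368

F_{787^2} has 787^2 = 619369 elements; its multiplicative group consists of all nonzero elements, so |F_{787^2}^*| = 619369 - 1 = 619368. (It is cyclic since any finite subgroup of the multiplicative group of a field is cyclic.)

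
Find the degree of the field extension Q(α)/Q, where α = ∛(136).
[Q(α):Q] = 3

The minimal polynomial of α is x^3 - 136, irreducible over Q since 136 is not a perfect cube (so x^3 - 136 has no rational root). Hence [Q(α):Q] = deg(m_α) = 3.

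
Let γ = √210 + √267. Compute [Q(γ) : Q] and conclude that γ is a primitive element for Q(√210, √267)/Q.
[Q(γ) : Q] = 4 (equivalently, Q(γ) = Q(√210, √267))

Obviously Q(γ) ⊆ Q(√210, √267), and [Q(√210, √267):Q] = 4 (since 210, 267 are distinct squarefree integers > 1 with 56070 not a perfect square). To show equality we compute the minimal polynomial of γ. From γ = √210 + √267: γ^2 = 210 + 2√(56070) + 267 = 477 + 2√(56070), so γ^2 - 477 = 2√(56070); squaring, (γ^2 - 477)^2 = 4·56070, i.e. γ^4 - 954γ^2 + 227529 - 224280 = 0, i.e. γ^4 - 954γ^2 + 3249 = 0. So γ is a root of x^4 - 954x^2 + 3249. This polynomial is irreducible over Q: it has no rational root (each ±√210 ± √267 is irrational), and any factorization into two quadratics over Q would force √(56070) ∈ Q (pairing opposite roots) or √210, √267 ∈ Q (other pairings), all impossible. Hence [Q(γ):Q] = 4 = [Q(√210, √267):Q], so Q(γ) = Q(√210, √267).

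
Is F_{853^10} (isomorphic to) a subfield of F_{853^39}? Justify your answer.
No: F_{853^10} is not a subfield of F_{853^39}

F_{p^m} embeds in F_{p^n} iff m | n. Here 10 ∤ 39 (since 39 = 3·10 + 9 with remainder 9 ≠ 0), so F_{853^10} is not a subfield of F_{853^39}. Equivalently: if it were, the tower law would give 10 = [F_{853^10}:F_853] dividing [F_{853^39}:F_853] = 39, contradiction.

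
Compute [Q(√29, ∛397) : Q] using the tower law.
[Q(√29, ∛397) : Q] = 6

Let L = Q(√29, ∛397). Since Q(√29) ⊂ L and [Q(√29):Q] = 2, the tower law gives 2 | [L:Q]. Likewise Q(∛397) ⊂ L with [Q(∛397):Q] = 3 (because 397 is not a perfect cube), so 3 | [L:Q]. As gcd(2,3) = 1, [L:Q] is divisible by 6. Conversely L is generated over Q by √29 and ∛397, so [L:Q] ≤ 2·3 = 6. Therefore [Q(√29, ∛397) : Q] = 6.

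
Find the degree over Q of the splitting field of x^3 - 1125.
[K : Q] = 6

The roots of x^3 - 1125 are ∛1125, ω∛1125, ω^2∛1125 where ω = e^(2πi/3) is a primitive cube root of unity, so K = Q(∛1125, ω). Now [Q(∛1125):Q] = 3 (since 1125 is not a perfect cube, x^3 - 1125 is irreducible) and [Q(ω):Q] = 2. Both 2 and 3 divide [K:Q], and [K:Q] ≤ 3·2 = 6, so [K:Q] = 6. (Equivalently: Q(∛1125) ⊂ R but ω ∉ R, so [K : Q(∛1125)] = 2.)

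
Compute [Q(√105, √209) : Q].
[Q(√105, √209) : Q] = 4

[Q(√105):Q] = 2 (min poly x^2 - 105, irreducible since 105 is squarefree > 1). For the top step, suppose √209 ∈ Q(√105), say √209 = c + d√105 with c, d ∈ Q. Squaring: 209 = c^2 + 105d^2 + 2cd√105. Since √105 ∉ Q this forces 2cd = 0. If d = 0 then √209 = c ∈ Q, contradicting 209 squarefree > 1. If c = 0 then 209 = 105d^2, so 105·209 = (105d)^2 is a perfect square in Q — but 105·209 = 21945 is not a perfect square (since 105 and 209 are distinct squarefree integers). Contradiction. Hence √209 ∉ Q(√105), so x^2 - 209 stays irreducible over Q(√105) and [Q(√105, √209) : Q(√105)] = 2. By the tower law, [Q(√105, √209) : Q] = 2 · 2 = 4.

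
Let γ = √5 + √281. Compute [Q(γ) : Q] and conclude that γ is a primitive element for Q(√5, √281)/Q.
[Q(γ) : Q] = 4 (equivalently, Q(γ) = Q(√5, √281))

Obviously Q(γ) ⊆ Q(√5, √281), and [Q(√5, √281):Q] = 4 (since 5, 281 are distinct squarefree integers > 1 with 1405 not a perfect square). To show equality we compute the minimal polynomial of γ. From γ = √5 + √281: γ^2 = 5 + 2√(1405) + 281 = 286 + 2√(1405), so γ^2 - 286 = 2√(1405); squaring, (γ^2 - 286)^2 = 4·1405, i.e. γ^4 - 572γ^2 + 81796 - 5620 = 0, i.e. γ^4 - 572γ^2 + 76176 = 0. So γ is a root of x^4 - 572x^2 + 76176. This polynomial is irreducible over Q: it has no rational root (each ±√5 ± √281 is irrational), and any factorization into two quadratics over Q would force √(1405) ∈ Q (pairing opposite roots) or √5, √281 ∈ Q (other pairings), all impossible. Hence [Q(γ):Q] = 4 = [Q(√5, √281):Q], so Q(γ) = Q(√5, √281).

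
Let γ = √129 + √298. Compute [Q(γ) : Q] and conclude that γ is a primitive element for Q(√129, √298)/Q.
[Q(γ) : Q] = 4 (equivalently, Q(γ) = Q(√129, √298))

Obviously Q(γ) ⊆ Q(√129, √298), and [Q(√129, √298):Q] = 4 (since 129, 298 are distinct squarefree integers > 1 with 38442 not a perfect square). To show equality we compute the minimal polynomial of γ. From γ = √129 + √298: γ^2 = 129 + 2√(38442) + 298 = 427 + 2√(38442), so γ^2 - 427 = 2√(38442); squaring, (γ^2 - 427)^2 = 4·38442, i.e. γ^4 - 854γ^2 + 182329 - 153768 = 0, i.e. γ^4 - 854γ^2 + 28561 = 0. So γ is a root of x^4 - 854x^2 + 28561. This polynomial is irreducible over Q: it has no rational root (each ±√129 ± √298 is irrational), and any factorization into two quadratics over Q would force √(38442) ∈ Q (pairing opposite roots) or √129, √298 ∈ Q (other pairings), all impossible. Hence [Q(γ):Q] = 4 = [Q(√129, √298):Q], so Q(γ) = Q(√129, √298).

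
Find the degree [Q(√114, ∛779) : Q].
[Q(√114, ∛779) : Q] = 6

Let L = Q(√114, ∛779). Since Q(√114) ⊂ L and [Q(√114):Q] = 2, the tower law gives 2 | [L:Q]. Likewise Q(∛779) ⊂ L with [Q(∛779):Q] = 3 (because 779 is not a perfect cube), so 3 | [L:Q]. As gcd(2,3) = 1, [L:Q] is divisible by 6. Conversely L is generated over Q by √114 and ∛779, so [L:Q] ≤ 2·3 = 6. Therefore [Q(√114, ∛779) : Q] = 6.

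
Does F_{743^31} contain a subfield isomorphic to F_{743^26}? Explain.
No: F_{743^26} is not a subfield of F_{743^31}

F_{p^m} embeds in F_{p^n} iff m | n. Here 26 ∤ 31 (since 31 = 1·26 + 5 with remainder 5 ≠ 0), so F_{743^26} is not a subfield of F_{743^31}. Equivalently: if it were, the tower law would give 26 = [F_{743^26}:F_743] dividing [F_{743^31}:F_743] = 31, contradiction.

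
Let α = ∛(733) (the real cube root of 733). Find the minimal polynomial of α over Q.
m_α(x) = x^3 - 733

α satisfies α^3 = 733, so x^3 - 733 annihilates α. By the rational root test, a rational root p/q (in lowest terms) of x^3 - 733 would satisfy p^3 = 733 q^3, forcing q = 1 and p^3 = 733; but 733 is not a perfect cube, contradiction. A monic cubic over Q with no rational root is irreducible (any nontrivial factorization would include a linear factor). Hence x^3 - 733 is the minimal polynomial of α, and in particular [Q(α):Q] = 3.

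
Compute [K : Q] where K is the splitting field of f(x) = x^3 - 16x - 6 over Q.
[K : Q] = 6

By the rational root test, any rational root of the monic integer polynomial f(x) = x^3 - 16x - 6 must be an integer dividing the constant term -6, i.e. one of ±{1, 2, 3, 6}. Evaluating: f(1) = -21, f(-1) = 9, f(2) = -30, f(-2) = 18, f(3) = -27, f(-3) = 15, f(6) = 114, f(-6) = -126; none is 0, so f has no rational root and is therefore irreducible over Q (a cubic with no linear factor over a field is irreducible). For an irreducible cubic, the Galois group is A_3 or S_3 according as the discriminant disc(f) = -4a^3 - 27b^2 = -4·(-16)^3 - 27·(-6)^2 = 15412 is or is not a square in Q. Here disc(f) = 15412 is not a perfect square in Q, so the Galois group of f over Q is not contained in A_3 and must be all of S_3. The splitting field has degree |S_3| = 6 over Q, so [K : Q] = 6.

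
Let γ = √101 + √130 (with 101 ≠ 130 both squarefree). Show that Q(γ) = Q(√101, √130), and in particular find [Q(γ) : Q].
[Q(γ) : Q] = 4 (equivalently, Q(γ) = Q(√101, √130))

Obviously Q(γ) ⊆ Q(√101, √130), and [Q(√101, √130):Q] = 4 (since 101, 130 are distinct squarefree integers > 1 with 13130 not a perfect square). To show equality we compute the minimal polynomial of γ. From γ = √101 + √130: γ^2 = 101 + 2√(13130) + 130 = 231 + 2√(13130), so γ^2 - 231 = 2√(13130); squaring, (γ^2 - 231)^2 = 4·13130, i.e. γ^4 - 462γ^2 + 53361 - 52520 = 0, i.e. γ^4 - 462γ^2 + 841 = 0. So γ is a root of x^4 - 462x^2 + 841. This polynomial is irreducible over Q: it has no rational root (each ±√101 ± √130 is irrational), and any factorization into two quadratics over Q would force √(13130) ∈ Q (pairing opposite roots) or √101, √130 ∈ Q (other pairings), all impossible. Hence [Q(γ):Q] = 4 = [Q(√101, √130):Q], so Q(γ) = Q(√101, √130).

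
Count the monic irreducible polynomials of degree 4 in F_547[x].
There are 22381431618 monic irreducible polynomials of degree 4 over F_547

Each element of F_{547^4} that lies in no proper subfield is a root of exactly one monic irreducible of degree 4 over F_547, and each such polynomial has 4 distinct roots in F_{547^4}. By Möbius inversion the count is N_547(4) = (1/4) Σ_{d|4} μ(4/d) · 547^d = (1/4)(μ(4)·547^1 + μ(2)·547^2 + μ(1)·547^4) = 89525726472/4 = 22381431618.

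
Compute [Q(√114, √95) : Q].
[Q(√114, √95) : Q] = 4

[Q(√114):Q] = 2 (min poly x^2 - 114, irreducible since 114 is squarefree > 1). For the top step, suppose √95 ∈ Q(√114), say √95 = c + d√114 with c, d ∈ Q. Squaring: 95 = c^2 + 114d^2 + 2cd√114. Since √114 ∉ Q this forces 2cd = 0. If d = 0 then √95 = c ∈ Q, contradicting 95 squarefree > 1. If c = 0 then 95 = 114d^2, so 114·95 = (114d)^2 is a perfect square in Q — but 114·95 = 10830 is not a perfect square (since 114 and 95 are distinct squarefree integers). Contradiction. Hence √95 ∉ Q(√114), so x^2 - 95 stays irreducible over Q(√114) and [Q(√114, √95) : Q(√114)] = 2. By the tower law, [Q(√114, √95) : Q] = 2 · 2 = 4.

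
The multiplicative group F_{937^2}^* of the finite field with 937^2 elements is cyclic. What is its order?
|F_{937^2}^*| = 877968

F_{937^2} has 937^2 = 877969 elements; its multiplicative group consists of all nonzero elements, so |F_{937^2}^*| = 877969 - 1 = 877968. (It is cyclic since any finite subgroup of the multiplicative group of a field is cyclic.)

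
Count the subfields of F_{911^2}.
F_{911^2} has 2 subfields

The subfields of F_{p^n} are exactly the fields F_{p^d} for d | n (each is the fixed field of the unique index-d subgroup of Gal(F_{p^n}/F_p) ≅ Z/nZ). The divisors of n = 2 are {1, 2}, giving 2 subfields: F_{911^1}, F_{911^2}.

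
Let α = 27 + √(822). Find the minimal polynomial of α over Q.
m_α(x) = x^2 - 54x - 93

From α - 27 = √(822), squaring gives (α - 27)^2 = 822, i.e. α^2 - 54α + 729 = 822, so α^2 - 54α - 93 = 0. The discriminant of x^2 - 54x - 93 is (-54)^2 - 4·(-93) = 2916 + 372 = 3288, and 4·(822) is not a perfect square in Q since 822 is squarefree and ≠ 1. Hence x^2 - 54x - 93 is irreducible over Q and is the minimal polynomial of α.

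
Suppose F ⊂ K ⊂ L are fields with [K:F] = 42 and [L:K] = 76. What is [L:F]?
[L:F] = 3192

The tower law says that for any tower of field extensions F ⊂ K ⊂ L with finite degrees, [L:F] = [L:K] · [K:F]. Here this gives [L:F] = 76 · 42 = 3192.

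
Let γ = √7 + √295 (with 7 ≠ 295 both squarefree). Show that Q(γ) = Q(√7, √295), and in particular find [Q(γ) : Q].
[Q(γ) : Q] = 4 (equivalently, Q(γ) = Q(√7, √295))

Obviously Q(γ) ⊆ Q(√7, √295), and [Q(√7, √295):Q] = 4 (since 7, 295 are distinct squarefree integers > 1 with 2065 not a perfect square). To show equality we compute the minimal polynomial of γ. From γ = √7 + √295: γ^2 = 7 + 2√(2065) + 295 = 302 + 2√(2065), so γ^2 - 302 = 2√(2065); squaring, (γ^2 - 302)^2 = 4·2065, i.e. γ^4 - 604γ^2 + 91204 - 8260 = 0, i.e. γ^4 - 604γ^2 + 82944 = 0. So γ is a root of x^4 - 604x^2 + 82944. This polynomial is irreducible over Q: it has no rational root (each ±√7 ± √295 is irrational), and any factorization into two quadratics over Q would force √(2065) ∈ Q (pairing opposite roots) or √7, √295 ∈ Q (other pairings), all impossible. Hence [Q(γ):Q] = 4 = [Q(√7, √295):Q], so Q(γ) = Q(√7, √295).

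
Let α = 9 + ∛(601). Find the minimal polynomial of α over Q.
m_α(x) = x^3 - 27x^2 + 243x - 1330

Set β = α - 9 = ∛(601), so β^3 = 601. Then (α - 9)^3 - 601 = 0, i.e. α is a root of g(x) = (x - 9)^3 - 601 = x^3 - 27x^2 + 243x - 1330. Since g(x) = h(x - 9) where h(x) = x^3 - 601, and h is irreducible over Q (because 601 is not a perfect cube, so h has no rational root, and a monic cubic with no rational root is irreducible), g is also irreducible (irreducibility is preserved under the substitution x → x - 9). Hence m_α(x) = x^3 - 27x^2 + 243x - 1330.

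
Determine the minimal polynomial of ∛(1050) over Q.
m_α(x) = x^3 - 1050

α satisfies α^3 = 1050, so x^3 - 1050 annihilates α. By the rational root test, a rational root p/q (in lowest terms) of x^3 - 1050 would satisfy p^3 = 1050 q^3, forcing q = 1 and p^3 = 1050; but 1050 is not a perfect cube, contradiction. A monic cubic over Q with no rational root is irreducible (any nontrivial factorization would include a linear factor). Hence x^3 - 1050 is the minimal polynomial of α, and in particular [Q(α):Q] = 3.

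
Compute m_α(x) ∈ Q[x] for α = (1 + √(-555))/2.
m_α(x) = x^2 - x + 139

From 2α - 1 = √(-555), squaring gives (2α - 1)^2 = -555, i.e. 4α^2 - 4α + 1 = -555, so α^2 - α + (1 + 555)/4 = 0. Since -555 ≡ 1 (mod 4), (1 + 555)/4 = 139 ∈ Z. The polynomial x^2 - x + 139 has discriminant 1 - 4·(139) = -555, which is not a perfect square in Q (d = -555 is squarefree and ≠ 1), so x^2 - x + 139 is irreducible over Q. It is the minimal polynomial of α.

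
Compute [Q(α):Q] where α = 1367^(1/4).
[Q(α):Q] = 4

α is a root of x^4 - 1367. By Eisenstein's criterion at the prime p = 1367 (which divides the constant term 1367 but p^2 = 1868689 does not, since 1367 is squarefree), x^4 - 1367 is irreducible over Q. Hence [Q(α):Q] = 4.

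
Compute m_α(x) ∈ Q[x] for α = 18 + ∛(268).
m_α(x) = x^3 - 54x^2 + 972x - 6100

Set β = α - 18 = ∛(268), so β^3 = 268. Then (α - 18)^3 - 268 = 0, i.e. α is a root of g(x) = (x - 18)^3 - 268 = x^3 - 54x^2 + 972x - 6100. Since g(x) = h(x - 18) where h(x) = x^3 - 268, and h is irreducible over Q (because 268 is not a perfect cube, so h has no rational root, and a monic cubic with no rational root is irreducible), g is also irreducible (irreducibility is preserved under the substitution x → x - 18). Hence m_α(x) = x^3 - 54x^2 + 972x - 6100.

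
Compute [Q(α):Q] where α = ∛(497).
[Q(α):Q] = 3

The minimal polynomial of α is x^3 - 497, irreducible over Q since 497 is not a perfect cube (so x^3 - 497 has no rational root). Hence [Q(α):Q] = deg(m_α) = 3.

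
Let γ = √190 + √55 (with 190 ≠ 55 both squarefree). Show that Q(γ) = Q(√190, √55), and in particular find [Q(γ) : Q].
[Q(γ) : Q] = 4 (equivalently, Q(γ) = Q(√190, √55))

Obviously Q(γ) ⊆ Q(√190, √55), and [Q(√190, √55):Q] = 4 (since 190, 55 are distinct squarefree integers > 1 with 10450 not a perfect square). To show equality we compute the minimal polynomial of γ. From γ = √190 + √55: γ^2 = 190 + 2√(10450) + 55 = 245 + 2√(10450), so γ^2 - 245 = 2√(10450); squaring, (γ^2 - 245)^2 = 4·10450, i.e. γ^4 - 490γ^2 + 60025 - 41800 = 0, i.e. γ^4 - 490γ^2 + 18225 = 0. So γ is a root of x^4 - 490x^2 + 18225. This polynomial is irreducible over Q: it has no rational root (each ±√190 ± √55 is irrational), and any factorization into two quadratics over Q would force √(10450) ∈ Q (pairing opposite roots) or √190, √55 ∈ Q (other pairings), all impossible. Hence [Q(γ):Q] = 4 = [Q(√190, √55):Q], so Q(γ) = Q(√190, √55).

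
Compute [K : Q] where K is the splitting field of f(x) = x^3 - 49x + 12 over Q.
[K : Q] = 6

By the rational root test, any rational root of the monic integer polynomial f(x) = x^3 - 49x + 12 must be an integer dividing the constant term 12, i.e. one of ±{1, 2, 3, 4, 6, 12}. Evaluating: f(1) = -36, f(-1) = 60, f(2) = -78, f(-2) = 102, f(3) = -108, f(-3) = 132, f(4) = -120, f(-4) = 144, f(6) = -66, f(-6) = 90, f(12) = 1152, f(-12) = -1128; none is 0, so f has no rational root and is therefore irreducible over Q (a cubic with no linear factor over a field is irreducible). For an irreducible cubic, the Galois group is A_3 or S_3 according as the discriminant disc(f) = -4a^3 - 27b^2 = -4·(-49)^3 - 27·(12)^2 = 466708 is or is not a square in Q. Here disc(f) = 466708 is not a perfect square in Q, so the Galois group of f over Q is not contained in A_3 and must be all of S_3. The splitting field has degree |S_3| = 6 over Q, so [K : Q] = 6.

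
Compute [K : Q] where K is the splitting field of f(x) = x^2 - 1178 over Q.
[K : Q] = 2

f(x) = x^2 - 1178 factors as (x - √1178)(x + √1178). The splitting field is K = Q(√1178). Since 1178 is squarefree and > 1, it is not a perfect square, so x^2 - 1178 is irreducible over Q and [Q(√1178) : Q] = 2. Hence [K : Q] = 2.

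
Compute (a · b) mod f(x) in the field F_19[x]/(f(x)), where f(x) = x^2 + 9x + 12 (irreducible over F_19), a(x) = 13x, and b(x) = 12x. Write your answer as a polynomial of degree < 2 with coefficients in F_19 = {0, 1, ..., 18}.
a · b ≡ 2x + 9 (mod f(x))

Multiply in F_19[x]: a(x)·b(x) = (13x)·(12x) = 4x^2. This has degree ≥ 2, so divide by f(x) over F_19: 4x^2 = (4)·(x^2 + 9x + 12) + (2x + 9). Hence a·b ≡ 2x + 9 (mod f). (F_19[x]/(f) is a field with 19^2 = 361 elements since f is irreducible of degree 2.)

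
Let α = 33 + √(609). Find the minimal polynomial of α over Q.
m_α(x) = x^2 - 66x + 480

From α - 33 = √(609), squaring gives (α - 33)^2 = 609, i.e. α^2 - 66α + 1089 = 609, so α^2 - 66α + 480 = 0. The discriminant of x^2 - 66x + 480 is (-66)^2 - 4·(480) = 4356 - 1920 = 2436, and 4·(609) is not a perfect square in Q since 609 is squarefree and ≠ 1. Hence x^2 - 66x + 480 is irreducible over Q and is the minimal polynomial of α.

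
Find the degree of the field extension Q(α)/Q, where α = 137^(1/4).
[Q(α):Q] = 4

α is a root of x^4 - 137. By Eisenstein's criterion at the prime p = 137 (which divides the constant term 137 but p^2 = 18769 does not, since 137 is squarefree), x^4 - 137 is irreducible over Q. Hence [Q(α):Q] = 4.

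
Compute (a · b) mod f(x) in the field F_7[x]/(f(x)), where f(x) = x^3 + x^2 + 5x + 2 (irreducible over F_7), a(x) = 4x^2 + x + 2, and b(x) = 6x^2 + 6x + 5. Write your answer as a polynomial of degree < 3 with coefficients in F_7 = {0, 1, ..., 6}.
a · b ≡ 3x^2 + 2x + 5 (mod f(x))

Multiply in F_7[x]: a(x)·b(x) = (4x^2 + x + 2)·(6x^2 + 6x + 5) = 3x^4 + 2x^3 + 3x^2 + 3x + 3. This has degree ≥ 3, so divide by f(x) over F_7: 3x^4 + 2x^3 + 3x^2 + 3x + 3 = (3x + 6)·(x^3 + x^2 + 5x + 2) + (3x^2 + 2x + 5). Hence a·b ≡ 3x^2 + 2x + 5 (mod f). (F_7[x]/(f) is a field with 7^3 = 343 elements since f is irreducible of degree 3.)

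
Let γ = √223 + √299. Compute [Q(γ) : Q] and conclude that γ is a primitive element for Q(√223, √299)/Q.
[Q(γ) : Q] = 4 (equivalently, Q(γ) = Q(√223, √299))

Obviously Q(γ) ⊆ Q(√223, √299), and [Q(√223, √299):Q] = 4 (since 223, 299 are distinct squarefree integers > 1 with 66677 not a perfect square). To show equality we compute the minimal polynomial of γ. From γ = √223 + √299: γ^2 = 223 + 2√(66677) + 299 = 522 + 2√(66677), so γ^2 - 522 = 2√(66677); squaring, (γ^2 - 522)^2 = 4·66677, i.e. γ^4 - 1044γ^2 + 272484 - 266708 = 0, i.e. γ^4 - 1044γ^2 + 5776 = 0. So γ is a root of x^4 - 1044x^2 + 5776. This polynomial is irreducible over Q: it has no rational root (each ±√223 ± √299 is irrational), and any factorization into two quadratics over Q would force √(66677) ∈ Q (pairing opposite roots) or √223, √299 ∈ Q (other pairings), all impossible. Hence [Q(γ):Q] = 4 = [Q(√223, √299):Q], so Q(γ) = Q(√223, √299).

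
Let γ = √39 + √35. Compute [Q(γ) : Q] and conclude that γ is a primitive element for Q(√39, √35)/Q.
[Q(γ) : Q] = 4 (equivalently, Q(γ) = Q(√39, √35))

Obviously Q(γ) ⊆ Q(√39, √35), and [Q(√39, √35):Q] = 4 (since 39, 35 are distinct squarefree integers > 1 with 1365 not a perfect square). To show equality we compute the minimal polynomial of γ. From γ = √39 + √35: γ^2 = 39 + 2√(1365) + 35 = 74 + 2√(1365), so γ^2 - 74 = 2√(1365); squaring, (γ^2 - 74)^2 = 4·1365, i.e. γ^4 - 148γ^2 + 5476 - 5460 = 0, i.e. γ^4 - 148γ^2 + 16 = 0. So γ is a root of x^4 - 148x^2 + 16. This polynomial is irreducible over Q: it has no rational root (each ±√39 ± √35 is irrational), and any factorization into two quadratics over Q would force √(1365) ∈ Q (pairing opposite roots) or √39, √35 ∈ Q (other pairings), all impossible. Hence [Q(γ):Q] = 4 = [Q(√39, √35):Q], so Q(γ) = Q(√39, √35).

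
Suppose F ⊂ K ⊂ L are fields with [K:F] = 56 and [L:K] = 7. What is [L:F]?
[L:F] = 392

The tower law says that for any tower of field extensions F ⊂ K ⊂ L with finite degrees, [L:F] = [L:K] · [K:F]. Here this gives [L:F] = 7 · 56 = 392.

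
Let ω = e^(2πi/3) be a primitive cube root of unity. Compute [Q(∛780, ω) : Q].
[Q(∛780, ω) : Q] = 6

[Q(∛780):Q] = 3 (min poly x^3 - 780, irreducible since 780 is not a perfect cube). [Q(ω):Q] = 2 (min poly x^2 + x + 1). Since Q(∛780) ⊂ R and ω ∉ R, we have ω ∉ Q(∛780), so x^2 + x + 1 remains irreducible over Q(∛780) and [Q(∛780, ω) : Q(∛780)] = 2. By the tower law, [Q(∛780, ω) : Q] = 3 · 2 = 6. (In fact Q(∛780, ω) is the splitting field of x^3 - 780 over Q.)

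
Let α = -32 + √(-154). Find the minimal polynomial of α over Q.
m_α(x) = x^2 + 64x + 1178

From α + 32 = √(-154), squaring gives (α + 32)^2 = -154, i.e. α^2 + 64α + 1024 = -154, so α^2 + 64α + 1178 = 0. The discriminant of x^2 + 64x + 1178 is (64)^2 - 4·(1178) = 4096 - 4712 = -616, and 4·(-154) is not a perfect square in Q since -154 is squarefree and ≠ 1. Hence x^2 + 64x + 1178 is irreducible over Q and is the minimal polynomial of α.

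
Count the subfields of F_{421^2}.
F_{421^2} has 2 subfields

The subfields of F_{p^n} are exactly the fields F_{p^d} for d | n (each is the fixed field of the unique index-d subgroup of Gal(F_{p^n}/F_p) ≅ Z/nZ). The divisors of n = 2 are {1, 2}, giving 2 subfields: F_{421^1}, F_{421^2}.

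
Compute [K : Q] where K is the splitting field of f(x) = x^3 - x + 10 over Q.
[K : Q] = 6

By the rational root test, any rational root of the monic integer polynomial f(x) = x^3 - x + 10 must be an integer dividing the constant term 10, i.e. one of ±{1, 2, 5, 10}. Evaluating: f(1) = 10, f(-1) = 10, f(2) = 16, f(-2) = 4, f(5) = 130, f(-5) = -110, f(10) = 1000, f(-10) = -980; none is 0, so f has no rational root and is therefore irreducible over Q (a cubic with no linear factor over a field is irreducible). For an irreducible cubic, the Galois group is A_3 or S_3 according as the discriminant disc(f) = -4a^3 - 27b^2 = -4·(-1)^3 - 27·(10)^2 = -2696 is or is not a square in Q. Here disc(f) = -2696 is not a perfect square in Q, so the Galois group of f over Q is not contained in A_3 and must be all of S_3. The splitting field has degree |S_3| = 6 over Q, so [K : Q] = 6.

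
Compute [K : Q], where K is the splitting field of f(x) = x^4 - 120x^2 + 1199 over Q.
[K : Q] = 4

Solving the quadratic in x^2: x^2 = (120 ± √(120^2 - 4·1199))/2 = (120 ± √9604)/2 = (120 ± 98)/2, giving x^2 = 11 or x^2 = 109. So f(x) = (x^2 - 11)(x^2 - 109) and the roots of f are ±√11, ±√109. Hence the splitting field is K = Q(√11, √109). Since 11 and 109 are distinct squarefree integers > 1, their product 1199 is not a perfect square, so √109 ∉ Q(√11). By the tower law [K:Q] = [Q(√11,√109):Q(√11)] · [Q(√11):Q] = 2 · 2 = 4.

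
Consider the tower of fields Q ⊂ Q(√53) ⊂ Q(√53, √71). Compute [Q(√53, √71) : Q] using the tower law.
[Q(√53, √71) : Q] = 4

[Q(√53):Q] = 2 (min poly x^2 - 53, irreducible since 53 is squarefree > 1). For the top step, suppose √71 ∈ Q(√53), say √71 = c + d√53 with c, d ∈ Q. Squaring: 71 = c^2 + 53d^2 + 2cd√53. Since √53 ∉ Q this forces 2cd = 0. If d = 0 then √71 = c ∈ Q, contradicting 71 squarefree > 1. If c = 0 then 71 = 53d^2, so 53·71 = (53d)^2 is a perfect square in Q — but 53·71 = 3763 is not a perfect square (since 53 and 71 are distinct squarefree integers). Contradiction. Hence √71 ∉ Q(√53), so x^2 - 71 stays irreducible over Q(√53) and [Q(√53, √71) : Q(√53)] = 2. By the tower law, [Q(√53, √71) : Q] = 2 · 2 = 4.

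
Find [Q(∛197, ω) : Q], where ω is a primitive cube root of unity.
[Q(∛197, ω) : Q] = 6

[Q(∛197):Q] = 3 (min poly x^3 - 197, irreducible since 197 is not a perfect cube). [Q(ω):Q] = 2 (min poly x^2 + x + 1). Since Q(∛197) ⊂ R and ω ∉ R, we have ω ∉ Q(∛197), so x^2 + x + 1 remains irreducible over Q(∛197) and [Q(∛197, ω) : Q(∛197)] = 2. By the tower law, [Q(∛197, ω) : Q] = 3 · 2 = 6. (In fact Q(∛197, ω) is the splitting field of x^3 - 197 over Q.)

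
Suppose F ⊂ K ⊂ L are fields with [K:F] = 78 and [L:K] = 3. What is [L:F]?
[L:F] = 234

The tower law says that for any tower of field extensions F ⊂ K ⊂ L with finite degrees, [L:F] = [L:K] · [K:F]. Here this gives [L:F] = 3 · 78 = 234.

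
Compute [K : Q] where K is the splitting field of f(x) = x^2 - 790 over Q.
[K : Q] = 2

f(x) = x^2 - 790 factors as (x - √790)(x + √790). The splitting field is K = Q(√790). Since 790 is squarefree and > 1, it is not a perfect square, so x^2 - 790 is irreducible over Q and [Q(√790) : Q] = 2. Hence [K : Q] = 2.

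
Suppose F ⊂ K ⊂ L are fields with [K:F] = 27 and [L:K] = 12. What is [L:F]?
[L:F] = 324

The tower law says that for any tower of field extensions F ⊂ K ⊂ L with finite degrees, [L:F] = [L:K] · [K:F]. Here this gives [L:F] = 12 · 27 = 324.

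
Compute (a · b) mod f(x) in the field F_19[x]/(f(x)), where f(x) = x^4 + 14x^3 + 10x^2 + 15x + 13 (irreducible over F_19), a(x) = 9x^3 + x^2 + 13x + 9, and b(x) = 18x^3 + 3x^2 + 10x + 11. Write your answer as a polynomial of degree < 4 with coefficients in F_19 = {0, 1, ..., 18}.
a · b ≡ 3x^3 + 10x^2 + x + 17 (mod f(x))

Multiply in F_19[x]: a(x)·b(x) = (9x^3 + x^2 + 13x + 9)·(18x^3 + 3x^2 + 10x + 11) = 10x^6 + 7x^5 + 4x^4 + 6x^3 + 16x^2 + 5x + 4. This has degree ≥ 4, so divide by f(x) over F_19: 10x^6 + 7x^5 + 4x^4 + 6x^3 + 16x^2 + 5x + 4 = (10x^2 + 18)·(x^4 + 14x^3 + 10x^2 + 15x + 13) + (3x^3 + 10x^2 + x + 17). Hence a·b ≡ 3x^3 + 10x^2 + x + 17 (mod f). (F_19[x]/(f) is a field with 19^4 = 130321 elements since f is irreducible of degree 4.)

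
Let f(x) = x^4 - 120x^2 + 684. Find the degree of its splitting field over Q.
[K : Q] = 4

Solving the quadratic in x^2: x^2 = (120 ± √(120^2 - 4·684))/2 = (120 ± √11664)/2 = (120 ± 108)/2, giving x^2 = 114 or x^2 = 6. So f(x) = (x^2 - 114)(x^2 - 6) and the roots of f are ±√114, ±√6. Hence the splitting field is K = Q(√114, √6). Since 114 and 6 are distinct squarefree integers > 1, their product 684 is not a perfect square, so √6 ∉ Q(√114). By the tower law [K:Q] = [Q(√114,√6):Q(√114)] · [Q(√114):Q] = 2 · 2 = 4.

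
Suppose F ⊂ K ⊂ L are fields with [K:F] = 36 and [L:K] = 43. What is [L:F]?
[L:F] = 1548

The tower law says that for any tower of field extensions F ⊂ K ⊂ L with finite degrees, [L:F] = [L:K] · [K:F]. Here this gives [L:F] = 43 · 36 = 1548.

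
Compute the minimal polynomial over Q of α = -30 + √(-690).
m_α(x) = x^2 + 60x + 1590

From α + 30 = √(-690), squaring gives (α + 30)^2 = -690, i.e. α^2 + 60α + 900 = -690, so α^2 + 60α + 1590 = 0. The discriminant of x^2 + 60x + 1590 is (60)^2 - 4·(1590) = 3600 - 6360 = -2760, and 4·(-690) is not a perfect square in Q since -690 is squarefree and ≠ 1. Hence x^2 + 60x + 1590 is irreducible over Q and is the minimal polynomial of α.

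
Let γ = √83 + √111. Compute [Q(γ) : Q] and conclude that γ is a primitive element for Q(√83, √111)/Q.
[Q(γ) : Q] = 4 (equivalently, Q(γ) = Q(√83, √111))

Obviously Q(γ) ⊆ Q(√83, √111), and [Q(√83, √111):Q] = 4 (since 83, 111 are distinct squarefree integers > 1 with 9213 not a perfect square). To show equality we compute the minimal polynomial of γ. From γ = √83 + √111: γ^2 = 83 + 2√(9213) + 111 = 194 + 2√(9213), so γ^2 - 194 = 2√(9213); squaring, (γ^2 - 194)^2 = 4·9213, i.e. γ^4 - 388γ^2 + 37636 - 36852 = 0, i.e. γ^4 - 388γ^2 + 784 = 0. So γ is a root of x^4 - 388x^2 + 784. This polynomial is irreducible over Q: it has no rational root (each ±√83 ± √111 is irrational), and any factorization into two quadratics over Q would force √(9213) ∈ Q (pairing opposite roots) or √83, √111 ∈ Q (other pairings), all impossible. Hence [Q(γ):Q] = 4 = [Q(√83, √111):Q], so Q(γ) = Q(√83, √111).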